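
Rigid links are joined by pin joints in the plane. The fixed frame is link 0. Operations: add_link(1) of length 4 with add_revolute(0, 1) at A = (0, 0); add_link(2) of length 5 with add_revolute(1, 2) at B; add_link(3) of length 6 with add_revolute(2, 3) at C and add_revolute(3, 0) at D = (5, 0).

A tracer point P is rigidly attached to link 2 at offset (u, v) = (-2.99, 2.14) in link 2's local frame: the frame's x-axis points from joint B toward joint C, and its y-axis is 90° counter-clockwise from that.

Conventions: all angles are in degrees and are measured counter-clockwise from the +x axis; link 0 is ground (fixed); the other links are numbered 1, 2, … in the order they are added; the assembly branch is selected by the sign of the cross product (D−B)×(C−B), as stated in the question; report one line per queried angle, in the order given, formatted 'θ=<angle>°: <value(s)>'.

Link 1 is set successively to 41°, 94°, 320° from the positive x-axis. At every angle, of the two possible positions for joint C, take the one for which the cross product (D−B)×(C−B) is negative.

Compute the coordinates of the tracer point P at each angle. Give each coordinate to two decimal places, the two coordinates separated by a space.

A=(0,0), D=(5.00,0)
θ=41°: B = A + 4.00·(cos41°, sin41°) = (3.0188, 2.6242)
θ=41°: |BD| = 3.2881
θ=41°: circle(B,5.00) ∩ circle(D,6.00): a=-0.0286, h=4.9999
θ=41°:   candidates: C₊=(6.9920,5.6597) cross=16.440; C₋=(-0.9889,-0.3655) cross=-16.440
θ=41°:   branch - wants cross < 0 → take C=(-0.9889,-0.3655) (cross=-16.440)
θ=41°: ex = (C−B)/|BC| = (-0.8015,-0.5979); ey = (0.5979,-0.8015)
θ=41°: P = B + -2.99·ex + 2.14·ey = (6.6950,2.6968)
θ=94°: B = A + 4.00·(cos94°, sin94°) = (-0.2790, 3.9903)
θ=94°: |BD| = 6.6174
θ=94°: circle(B,5.00) ∩ circle(D,6.00): a=2.4776, h=4.3430
θ=94°:   candidates: C₊=(4.3162,5.9609) cross=28.739; C₋=(-0.9213,-0.9683) cross=-28.739
θ=94°:   branch - wants cross < 0 → take C=(-0.9213,-0.9683) (cross=-28.739)
θ=94°: ex = (C−B)/|BC| = (-0.1285,-0.9917); ey = (0.9917,-0.1285)
θ=94°: P = B + -2.99·ex + 2.14·ey = (2.2274,6.6806)
θ=320°: B = A + 4.00·(cos320°, sin320°) = (3.0642, -2.5712)
θ=320°: |BD| = 3.2184
θ=320°: circle(B,5.00) ∩ circle(D,6.00): a=-0.0997, h=4.9990
θ=320°:   candidates: C₊=(-0.9894,0.3560) cross=16.089; C₋=(6.9978,-5.6576) cross=-16.089
θ=320°:   branch - wants cross < 0 → take C=(6.9978,-5.6576) (cross=-16.089)
θ=320°: ex = (C−B)/|BC| = (0.7867,-0.6173); ey = (0.6173,0.7867)
θ=320°: P = B + -2.99·ex + 2.14·ey = (2.0329,0.9582)

θ=41°: 6.70 2.70
θ=94°: 2.23 6.68
θ=320°: 2.03 0.96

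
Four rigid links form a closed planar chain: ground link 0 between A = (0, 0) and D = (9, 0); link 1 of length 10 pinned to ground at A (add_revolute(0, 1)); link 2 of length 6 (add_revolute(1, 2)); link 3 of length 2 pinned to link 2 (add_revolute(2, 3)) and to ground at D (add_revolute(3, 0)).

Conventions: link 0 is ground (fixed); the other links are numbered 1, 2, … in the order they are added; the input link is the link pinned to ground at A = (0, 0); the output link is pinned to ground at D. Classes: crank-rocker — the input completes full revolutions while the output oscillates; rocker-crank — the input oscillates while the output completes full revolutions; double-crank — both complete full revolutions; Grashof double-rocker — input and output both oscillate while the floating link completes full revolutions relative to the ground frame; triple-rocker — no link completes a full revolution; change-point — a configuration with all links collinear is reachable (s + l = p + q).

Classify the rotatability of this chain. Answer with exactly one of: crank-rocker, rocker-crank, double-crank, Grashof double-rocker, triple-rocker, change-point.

lengths: ground=9, input=10, coupler=6, output=2
sorted: s=2 (shortest), l=10 (longest), p+q=15
s + l = 12 vs p + q = 15
s + l < p + q (Grashof) with shortest = output link → rocker-crank

rocker-crank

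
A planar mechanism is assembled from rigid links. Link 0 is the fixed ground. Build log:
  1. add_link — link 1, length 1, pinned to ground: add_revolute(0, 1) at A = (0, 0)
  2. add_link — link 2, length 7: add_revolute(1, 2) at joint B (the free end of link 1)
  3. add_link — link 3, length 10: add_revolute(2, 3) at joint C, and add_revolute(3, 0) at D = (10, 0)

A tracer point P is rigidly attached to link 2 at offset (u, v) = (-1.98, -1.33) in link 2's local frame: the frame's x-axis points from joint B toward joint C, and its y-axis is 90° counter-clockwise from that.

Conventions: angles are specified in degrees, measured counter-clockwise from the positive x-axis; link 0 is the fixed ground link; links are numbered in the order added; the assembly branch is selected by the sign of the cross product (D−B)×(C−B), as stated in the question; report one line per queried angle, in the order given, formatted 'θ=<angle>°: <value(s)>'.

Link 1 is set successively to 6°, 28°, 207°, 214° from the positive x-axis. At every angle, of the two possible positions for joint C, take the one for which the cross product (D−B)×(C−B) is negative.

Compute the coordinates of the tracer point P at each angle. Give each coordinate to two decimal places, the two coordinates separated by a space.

A=(0,0), D=(10.00,0)
θ=6°: B = A + 1.00·(cos6°, sin6°) = (0.9945, 0.1045)
θ=6°: |BD| = 9.0061
θ=6°: circle(B,7.00) ∩ circle(D,10.00): a=1.6716, h=6.7975
θ=6°:   candidates: C₊=(2.7449,6.8821) cross=61.219; C₋=(2.5871,-6.7119) cross=-61.219
θ=6°:   branch - wants cross < 0 → take C=(2.5871,-6.7119) (cross=-61.219)
θ=6°: ex = (C−B)/|BC| = (0.2275,-0.9738); ey = (0.9738,0.2275)
θ=6°: P = B + -1.98·ex + -1.33·ey = (-0.7511,1.7300)
θ=28°: B = A + 1.00·(cos28°, sin28°) = (0.8829, 0.4695)
θ=28°: |BD| = 9.1291
θ=28°: circle(B,7.00) ∩ circle(D,10.00): a=1.7713, h=6.7722
θ=28°:   candidates: C₊=(3.0002,7.1416) cross=61.824; C₋=(2.3037,-6.3848) cross=-61.824
θ=28°:   branch - wants cross < 0 → take C=(2.3037,-6.3848) (cross=-61.824)
θ=28°: ex = (C−B)/|BC| = (0.2030,-0.9792); ey = (0.9792,0.2030)
θ=28°: P = B + -1.98·ex + -1.33·ey = (-0.8212,2.1383)
θ=207°: B = A + 1.00·(cos207°, sin207°) = (-0.8910, -0.4540)
θ=207°: |BD| = 10.9005
θ=207°: circle(B,7.00) ∩ circle(D,10.00): a=3.1109, h=6.2708
θ=207°:   candidates: C₊=(1.9560,5.9409) cross=68.354; C₋=(2.4783,-6.5897) cross=-68.354
θ=207°:   branch - wants cross < 0 → take C=(2.4783,-6.5897) (cross=-68.354)
θ=207°: ex = (C−B)/|BC| = (0.4813,-0.8765); ey = (0.8765,0.4813)
θ=207°: P = B + -1.98·ex + -1.33·ey = (-3.0098,0.6414)
θ=214°: B = A + 1.00·(cos214°, sin214°) = (-0.8290, -0.5592)
θ=214°: |BD| = 10.8435
θ=214°: circle(B,7.00) ∩ circle(D,10.00): a=3.0701, h=6.2908
θ=214°:   candidates: C₊=(1.9125,5.8816) cross=68.214; C₋=(2.5614,-6.6833) cross=-68.214
θ=214°:   branch - wants cross < 0 → take C=(2.5614,-6.6833) (cross=-68.214)
θ=214°: ex = (C−B)/|BC| = (0.4843,-0.8749); ey = (0.8749,0.4843)
θ=214°: P = B + -1.98·ex + -1.33·ey = (-2.9516,0.5289)

θ=6°: -0.75 1.73
θ=28°: -0.82 2.14
θ=207°: -3.01 0.64
θ=214°: -2.95 0.53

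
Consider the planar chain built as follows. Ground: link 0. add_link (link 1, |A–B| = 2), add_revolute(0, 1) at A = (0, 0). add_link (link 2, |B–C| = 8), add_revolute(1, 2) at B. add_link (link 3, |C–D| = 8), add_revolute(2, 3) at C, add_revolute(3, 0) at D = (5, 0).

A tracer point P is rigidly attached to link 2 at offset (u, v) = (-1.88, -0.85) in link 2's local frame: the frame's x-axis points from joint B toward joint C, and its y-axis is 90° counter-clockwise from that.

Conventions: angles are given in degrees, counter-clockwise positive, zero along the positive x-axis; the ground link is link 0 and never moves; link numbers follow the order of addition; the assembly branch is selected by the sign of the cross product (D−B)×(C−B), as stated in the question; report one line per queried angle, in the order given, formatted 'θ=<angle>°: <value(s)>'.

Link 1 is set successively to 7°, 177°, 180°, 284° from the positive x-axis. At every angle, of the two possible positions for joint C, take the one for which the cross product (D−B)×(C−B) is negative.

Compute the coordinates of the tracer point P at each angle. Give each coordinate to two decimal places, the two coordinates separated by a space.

A=(0,0), D=(5.00,0)
θ=7°: B = A + 2.00·(cos7°, sin7°) = (1.9851, 0.2437)
θ=7°: |BD| = 3.0247
θ=7°: circle(B,8.00) ∩ circle(D,8.00): a=1.5124, h=7.8557
θ=7°:   candidates: C₊=(4.1256,7.9521) cross=23.762; C₋=(2.8595,-7.7083) cross=-23.762
θ=7°:   branch - wants cross < 0 → take C=(2.8595,-7.7083) (cross=-23.762)
θ=7°: ex = (C−B)/|BC| = (0.1093,-0.9940); ey = (0.9940,0.1093)
θ=7°: P = B + -1.88·ex + -0.85·ey = (0.9347,2.0196)
θ=177°: B = A + 2.00·(cos177°, sin177°) = (-1.9973, 0.1047)
θ=177°: |BD| = 6.9980
θ=177°: circle(B,8.00) ∩ circle(D,8.00): a=3.4990, h=7.1942
θ=177°:   candidates: C₊=(1.6090,7.2458) cross=50.345; C₋=(1.3938,-7.1411) cross=-50.345
θ=177°:   branch - wants cross < 0 → take C=(1.3938,-7.1411) (cross=-50.345)
θ=177°: ex = (C−B)/|BC| = (0.4239,-0.9057); ey = (0.9057,0.4239)
θ=177°: P = B + -1.88·ex + -0.85·ey = (-3.5640,1.4471)
θ=180°: B = A + 2.00·(cos180°, sin180°) = (-2.0000, 0.0000)
θ=180°: |BD| = 7.0000
θ=180°: circle(B,8.00) ∩ circle(D,8.00): a=3.5000, h=7.1937
θ=180°:   candidates: C₊=(1.5000,7.1937) cross=50.356; C₋=(1.5000,-7.1937) cross=-50.356
θ=180°:   branch - wants cross < 0 → take C=(1.5000,-7.1937) (cross=-50.356)
θ=180°: ex = (C−B)/|BC| = (0.4375,-0.8992); ey = (0.8992,0.4375)
θ=180°: P = B + -1.88·ex + -0.85·ey = (-3.5868,1.3187)
θ=284°: B = A + 2.00·(cos284°, sin284°) = (0.4838, -1.9406)
θ=284°: |BD| = 4.9154
θ=284°: circle(B,8.00) ∩ circle(D,8.00): a=2.4577, h=7.6131
θ=284°:   candidates: C₊=(-0.2637,6.0244) cross=37.422; C₋=(5.7475,-7.9650) cross=-37.422
θ=284°:   branch - wants cross < 0 → take C=(5.7475,-7.9650) (cross=-37.422)
θ=284°: ex = (C−B)/|BC| = (0.6580,-0.7531); ey = (0.7531,0.6580)
θ=284°: P = B + -1.88·ex + -0.85·ey = (-1.3932,-1.0841)

θ=7°: 0.93 2.02
θ=177°: -3.56 1.45
θ=180°: -3.59 1.32
θ=284°: -1.39 -1.08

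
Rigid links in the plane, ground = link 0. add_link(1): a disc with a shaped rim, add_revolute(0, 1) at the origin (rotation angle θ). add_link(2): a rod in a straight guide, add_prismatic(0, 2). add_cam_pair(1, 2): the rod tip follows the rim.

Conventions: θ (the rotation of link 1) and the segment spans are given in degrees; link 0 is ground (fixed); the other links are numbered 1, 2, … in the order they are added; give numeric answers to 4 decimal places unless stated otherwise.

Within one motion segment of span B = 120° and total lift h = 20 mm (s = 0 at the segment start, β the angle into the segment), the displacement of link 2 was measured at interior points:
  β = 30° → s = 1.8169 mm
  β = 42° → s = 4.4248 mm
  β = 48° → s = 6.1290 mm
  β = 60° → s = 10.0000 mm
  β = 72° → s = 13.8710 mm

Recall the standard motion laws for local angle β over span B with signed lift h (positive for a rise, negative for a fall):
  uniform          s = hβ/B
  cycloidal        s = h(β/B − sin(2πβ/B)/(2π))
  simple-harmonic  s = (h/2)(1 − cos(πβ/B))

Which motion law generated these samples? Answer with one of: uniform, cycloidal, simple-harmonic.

candidates at β/B = r: uniform s = h·r (linear in β); cycloidal s = h·(r − sin(2πr)/(2π)); simple-harmonic s = (h/2)(1 − cos(πr))
β=30°: printed 1.8169 | uniform 5.0000, cycloidal 1.8169, simple-harmonic 2.9289
β=42°: printed 4.4248 | uniform 7.0000, cycloidal 4.4248, simple-harmonic 5.4601
β=48°: printed 6.1290 | uniform 8.0000, cycloidal 6.1290, simple-harmonic 6.9098
β=60°: printed 10.0000 | uniform 10.0000, cycloidal 10.0000, simple-harmonic 10.0000
β=72°: printed 13.8710 | uniform 12.0000, cycloidal 13.8710, simple-harmonic 13.0902
only one law matches every sample → cycloidal

cycloidal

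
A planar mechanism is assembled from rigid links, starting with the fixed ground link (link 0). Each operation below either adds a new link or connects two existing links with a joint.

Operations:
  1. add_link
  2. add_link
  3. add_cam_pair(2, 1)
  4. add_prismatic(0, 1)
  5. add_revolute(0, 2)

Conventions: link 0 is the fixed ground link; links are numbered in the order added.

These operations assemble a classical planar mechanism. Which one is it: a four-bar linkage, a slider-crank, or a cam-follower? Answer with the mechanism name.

links: 3 (incl. ground); joints: 1 revolute, 1 prismatic, 1 higher (cam) pair, forming one closed loop
3 links, revolute + prismatic + higher pair in one loop → cam-follower

cam-follower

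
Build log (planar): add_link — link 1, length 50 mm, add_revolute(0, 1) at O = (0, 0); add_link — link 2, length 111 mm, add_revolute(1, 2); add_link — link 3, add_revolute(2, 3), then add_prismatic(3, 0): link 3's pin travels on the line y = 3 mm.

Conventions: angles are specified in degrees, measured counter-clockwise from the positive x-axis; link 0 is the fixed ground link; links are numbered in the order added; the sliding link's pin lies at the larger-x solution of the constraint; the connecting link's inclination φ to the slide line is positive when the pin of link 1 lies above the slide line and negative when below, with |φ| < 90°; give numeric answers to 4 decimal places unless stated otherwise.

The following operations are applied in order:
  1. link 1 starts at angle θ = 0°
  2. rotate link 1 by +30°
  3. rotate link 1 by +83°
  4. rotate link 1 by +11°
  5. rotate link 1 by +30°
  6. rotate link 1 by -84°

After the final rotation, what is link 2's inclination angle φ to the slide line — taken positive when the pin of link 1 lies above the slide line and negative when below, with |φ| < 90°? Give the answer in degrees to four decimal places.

geometry: r = 50 mm, L = 111 mm, e = 3 mm; θ starts at 0°
rotate link 1 by +30°: θ ← 0° +30° = 30°
rotate link 1 by +83°: θ ← 30° +83° = 113°
rotate link 1 by +11°: θ ← 113° +11° = 124°
rotate link 1 by +30°: θ ← 124° +30° = 154°
rotate link 1 by -84°: θ ← 154° -84° = 70°
h = r sin θ − e = 46.984631 − 3 = 43.984631
sin φ = h / L = 43.984631 / 111 = 0.39625794
φ = arcsin(0.39625794) = 23.344452°

23.3445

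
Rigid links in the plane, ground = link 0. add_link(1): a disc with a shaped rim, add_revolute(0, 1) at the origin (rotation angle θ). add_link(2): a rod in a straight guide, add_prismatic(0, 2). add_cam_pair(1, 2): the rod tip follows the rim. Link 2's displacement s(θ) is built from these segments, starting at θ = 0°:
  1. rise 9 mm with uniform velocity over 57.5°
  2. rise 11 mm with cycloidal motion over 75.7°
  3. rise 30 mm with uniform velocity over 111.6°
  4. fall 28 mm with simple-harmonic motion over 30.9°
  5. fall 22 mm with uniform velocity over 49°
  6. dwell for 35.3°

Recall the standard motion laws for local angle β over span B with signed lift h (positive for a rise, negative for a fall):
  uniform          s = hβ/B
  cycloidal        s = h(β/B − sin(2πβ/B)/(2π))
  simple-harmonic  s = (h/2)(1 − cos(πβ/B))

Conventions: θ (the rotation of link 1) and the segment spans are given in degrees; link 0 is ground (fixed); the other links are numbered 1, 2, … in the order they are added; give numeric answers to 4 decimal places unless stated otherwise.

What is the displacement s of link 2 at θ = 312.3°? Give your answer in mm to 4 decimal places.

segment 1 (0° to 57.5°, uniform, h = 9) is passed completely: s = 0.0000 + (9) = 9.0000
segment 2 (57.5° to 133.2°, cycloidal, h = 11) is passed completely: s = 9.0000 + (11) = 20.0000
segment 3 (133.2° to 244.8°, uniform, h = 30) is passed completely: s = 20.0000 + (30) = 50.0000
segment 4 (244.8° to 275.7°, simple-harmonic, h = -28) is passed completely: s = 50.0000 + (-28) = 22.0000
θ = 312.3° falls in segment 5 (275.7° to 324.7°, uniform, h = -22): β = 312.3 − 275.7 = 36.6°, B = 49°; Δs = -22·36.6/49 = -16.4327; s = 22.0000 − 16.4327 = 5.5673

5.5673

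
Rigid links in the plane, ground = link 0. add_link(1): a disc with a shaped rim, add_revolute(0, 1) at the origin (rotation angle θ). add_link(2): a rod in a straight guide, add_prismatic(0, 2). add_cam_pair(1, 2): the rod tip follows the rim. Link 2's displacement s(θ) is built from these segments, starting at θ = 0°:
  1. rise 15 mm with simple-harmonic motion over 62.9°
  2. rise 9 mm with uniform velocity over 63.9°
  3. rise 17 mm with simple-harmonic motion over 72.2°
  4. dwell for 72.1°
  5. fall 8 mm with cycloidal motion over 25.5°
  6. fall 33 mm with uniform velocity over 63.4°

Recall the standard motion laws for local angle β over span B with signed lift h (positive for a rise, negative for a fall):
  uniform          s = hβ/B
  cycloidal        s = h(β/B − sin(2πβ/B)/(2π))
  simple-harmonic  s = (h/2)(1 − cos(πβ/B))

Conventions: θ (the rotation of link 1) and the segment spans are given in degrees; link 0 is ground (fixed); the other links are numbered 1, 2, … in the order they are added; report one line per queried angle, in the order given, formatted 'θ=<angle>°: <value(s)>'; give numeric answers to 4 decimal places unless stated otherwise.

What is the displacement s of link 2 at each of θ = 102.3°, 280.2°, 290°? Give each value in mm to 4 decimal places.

segment 1 (0° to 62.9°, simple-harmonic, h = 15) is passed completely: s = 0.0000 + (15) = 15.0000
θ = 102.3° falls in segment 2 (62.9° to 126.8°, uniform, h = 9): β = 102.3 − 62.9 = 39.4°, B = 63.9°; Δs = 9·39.4/63.9 = 5.5493; s = 15.0000 + 5.5493 = 20.5493
segment 2 (62.9° to 126.8°, uniform, h = 9) is passed completely: s = 15.0000 + (9) = 24.0000
segment 3 (126.8° to 199°, simple-harmonic, h = 17) is passed completely: s = 24.0000 + (17) = 41.0000
segment 4 (199° to 271.1°, dwell): s unchanged at 41.0000
θ = 280.2° falls in segment 5 (271.1° to 296.6°, cycloidal, h = -8): β = 280.2 − 271.1 = 9.1°, B = 25.5°; Δs = -8·(0.3569 − sin(2π·0.3569)/(2π)) = -1.8580; s = 41.0000 − 1.8580 = 39.1420
θ = 290° falls in segment 5 (271.1° to 296.6°, cycloidal, h = -8): β = 290 − 271.1 = 18.9°, B = 25.5°; Δs = -8·(0.7412 − sin(2π·0.7412)/(2π)) = -7.2007; s = 41.0000 − 7.2007 = 33.7993

θ=102.3°: 20.5493
θ=280.2°: 39.1420
θ=290°: 33.7993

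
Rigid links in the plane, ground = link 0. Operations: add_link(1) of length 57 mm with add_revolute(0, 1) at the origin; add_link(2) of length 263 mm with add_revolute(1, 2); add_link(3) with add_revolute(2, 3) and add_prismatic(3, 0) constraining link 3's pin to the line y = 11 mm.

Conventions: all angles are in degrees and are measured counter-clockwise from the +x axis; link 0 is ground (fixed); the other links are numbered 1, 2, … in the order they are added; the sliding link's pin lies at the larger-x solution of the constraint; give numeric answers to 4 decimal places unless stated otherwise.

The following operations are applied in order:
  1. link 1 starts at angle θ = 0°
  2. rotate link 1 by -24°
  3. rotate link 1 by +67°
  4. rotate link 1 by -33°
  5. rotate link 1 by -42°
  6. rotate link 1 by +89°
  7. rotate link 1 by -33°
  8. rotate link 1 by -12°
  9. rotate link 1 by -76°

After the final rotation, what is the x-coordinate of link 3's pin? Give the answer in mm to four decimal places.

geometry: r = 57 mm, L = 263 mm, e = 11 mm; θ starts at 0°
rotate link 1 by -24°: θ ← 0° -24° = -24°
rotate link 1 by +67°: θ ← -24° +67° = 43°
rotate link 1 by -33°: θ ← 43° -33° = 10°
rotate link 1 by -42°: θ ← 10° -42° = -32°
rotate link 1 by +89°: θ ← -32° +89° = 57°
rotate link 1 by -33°: θ ← 57° -33° = 24°
rotate link 1 by -12°: θ ← 24° -12° = 12°
rotate link 1 by -76°: θ ← 12° -76° = -64°
crank pin P = (r cos θ, r sin θ) = (24.987155, -51.231261)
h = r sin θ − e = -51.231261 − 11 = -62.231261
x = r cos θ + √(L² − h²) = 24.987155 + 255.531349 = 280.518504

280.5185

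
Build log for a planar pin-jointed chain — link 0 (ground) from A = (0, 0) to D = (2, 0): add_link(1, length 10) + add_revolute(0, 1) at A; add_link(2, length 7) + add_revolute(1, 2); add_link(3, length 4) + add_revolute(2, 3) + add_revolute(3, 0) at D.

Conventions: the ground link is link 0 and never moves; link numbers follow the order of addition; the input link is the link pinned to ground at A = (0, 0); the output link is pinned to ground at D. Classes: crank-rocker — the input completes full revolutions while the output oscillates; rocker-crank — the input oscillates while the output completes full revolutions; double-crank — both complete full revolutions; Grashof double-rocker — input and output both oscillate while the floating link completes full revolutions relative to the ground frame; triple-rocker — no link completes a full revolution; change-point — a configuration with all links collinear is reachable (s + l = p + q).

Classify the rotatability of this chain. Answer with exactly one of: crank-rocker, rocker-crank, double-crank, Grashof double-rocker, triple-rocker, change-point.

lengths: ground=2, input=10, coupler=7, output=4
sorted: s=2 (shortest), l=10 (longest), p+q=11
s + l = 12 vs p + q = 11
s + l > p + q → non-Grashof → no link fully rotates → triple-rocker

triple-rocker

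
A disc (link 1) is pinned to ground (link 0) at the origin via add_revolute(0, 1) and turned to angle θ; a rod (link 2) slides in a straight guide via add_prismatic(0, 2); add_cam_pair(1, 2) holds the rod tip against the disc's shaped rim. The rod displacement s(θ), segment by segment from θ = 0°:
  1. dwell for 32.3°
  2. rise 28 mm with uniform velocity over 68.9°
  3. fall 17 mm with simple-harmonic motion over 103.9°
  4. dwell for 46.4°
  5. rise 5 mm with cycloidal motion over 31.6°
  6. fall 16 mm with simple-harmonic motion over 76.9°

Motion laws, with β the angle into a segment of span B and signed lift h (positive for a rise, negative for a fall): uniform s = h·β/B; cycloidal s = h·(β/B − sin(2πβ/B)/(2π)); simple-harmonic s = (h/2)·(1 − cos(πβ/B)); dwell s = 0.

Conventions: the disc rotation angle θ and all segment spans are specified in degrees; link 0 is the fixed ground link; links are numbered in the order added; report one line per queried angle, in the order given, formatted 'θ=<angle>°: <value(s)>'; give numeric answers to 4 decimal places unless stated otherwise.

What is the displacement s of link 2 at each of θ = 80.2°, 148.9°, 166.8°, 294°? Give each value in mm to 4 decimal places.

segment 1 (0° to 32.3°, dwell): s unchanged at 0.0000
θ = 80.2° falls in segment 2 (32.3° to 101.2°, uniform, h = 28): β = 80.2 − 32.3 = 47.9°, B = 68.9°; Δs = 28·47.9/68.9 = 19.4659; s = 0.0000 + 19.4659 = 19.4659
segment 2 (32.3° to 101.2°, uniform, h = 28) is passed completely: s = 0.0000 + (28) = 28.0000
θ = 148.9° falls in segment 3 (101.2° to 205.1°, simple-harmonic, h = -17): β = 148.9 − 101.2 = 47.7°, B = 103.9°; Δs = -17/2·(1 − cos(π·0.4591)) = -7.4107; s = 28.0000 − 7.4107 = 20.5893
θ = 166.8° falls in segment 3 (101.2° to 205.1°, simple-harmonic, h = -17): β = 166.8 − 101.2 = 65.6°, B = 103.9°; Δs = -17/2·(1 − cos(π·0.6314)) = -11.9095; s = 28.0000 − 11.9095 = 16.0905
segment 3 (101.2° to 205.1°, simple-harmonic, h = -17) is passed completely: s = 28.0000 + (-17) = 11.0000
segment 4 (205.1° to 251.5°, dwell): s unchanged at 11.0000
segment 5 (251.5° to 283.1°, cycloidal, h = 5) is passed completely: s = 11.0000 + (5) = 16.0000
θ = 294° falls in segment 6 (283.1° to 360°, simple-harmonic, h = -16): β = 294 − 283.1 = 10.9°, B = 76.9°; Δs = -16/2·(1 − cos(π·0.1417)) = -0.7801; s = 16.0000 − 0.7801 = 15.2199

θ=80.2°: 19.4659
θ=148.9°: 20.5893
θ=166.8°: 16.0905
θ=294°: 15.2199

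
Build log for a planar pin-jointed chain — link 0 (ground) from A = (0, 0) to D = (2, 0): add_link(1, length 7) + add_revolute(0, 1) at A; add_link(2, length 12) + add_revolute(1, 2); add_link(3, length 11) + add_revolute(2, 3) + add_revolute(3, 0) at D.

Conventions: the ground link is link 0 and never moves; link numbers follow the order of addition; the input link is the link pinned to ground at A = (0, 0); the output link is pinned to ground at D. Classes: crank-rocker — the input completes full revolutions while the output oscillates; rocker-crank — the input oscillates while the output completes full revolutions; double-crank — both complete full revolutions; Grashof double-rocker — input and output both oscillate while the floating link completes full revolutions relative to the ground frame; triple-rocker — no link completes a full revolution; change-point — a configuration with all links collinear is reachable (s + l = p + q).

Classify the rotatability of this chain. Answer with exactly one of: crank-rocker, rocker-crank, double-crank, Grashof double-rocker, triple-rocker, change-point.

lengths: ground=2, input=7, coupler=12, output=11
sorted: s=2 (shortest), l=12 (longest), p+q=18
s + l = 14 vs p + q = 18
s + l < p + q (Grashof) with shortest = ground link → double-crank

double-crank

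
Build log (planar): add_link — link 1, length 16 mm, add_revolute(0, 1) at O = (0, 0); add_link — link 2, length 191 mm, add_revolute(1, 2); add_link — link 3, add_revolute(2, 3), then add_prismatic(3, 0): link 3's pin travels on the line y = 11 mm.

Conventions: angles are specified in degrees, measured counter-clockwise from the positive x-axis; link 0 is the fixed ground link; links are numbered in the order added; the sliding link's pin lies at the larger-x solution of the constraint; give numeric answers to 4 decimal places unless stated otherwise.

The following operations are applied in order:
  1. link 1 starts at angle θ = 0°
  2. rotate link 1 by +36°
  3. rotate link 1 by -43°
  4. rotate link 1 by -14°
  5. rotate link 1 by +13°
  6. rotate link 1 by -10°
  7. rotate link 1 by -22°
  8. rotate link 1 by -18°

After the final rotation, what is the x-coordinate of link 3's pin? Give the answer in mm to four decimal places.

geometry: r = 16 mm, L = 191 mm, e = 11 mm; θ starts at 0°
rotate link 1 by +36°: θ ← 0° +36° = 36°
rotate link 1 by -43°: θ ← 36° -43° = -7°
rotate link 1 by -14°: θ ← -7° -14° = -21°
rotate link 1 by +13°: θ ← -21° +13° = -8°
rotate link 1 by -10°: θ ← -8° -10° = -18°
rotate link 1 by -22°: θ ← -18° -22° = -40°
rotate link 1 by -18°: θ ← -40° -18° = -58°
crank pin P = (r cos θ, r sin θ) = (8.478708, -13.568770)
h = r sin θ − e = -13.568770 − 11 = -24.568770
x = r cos θ + √(L² − h²) = 8.478708 + 189.413240 = 197.891948

197.8919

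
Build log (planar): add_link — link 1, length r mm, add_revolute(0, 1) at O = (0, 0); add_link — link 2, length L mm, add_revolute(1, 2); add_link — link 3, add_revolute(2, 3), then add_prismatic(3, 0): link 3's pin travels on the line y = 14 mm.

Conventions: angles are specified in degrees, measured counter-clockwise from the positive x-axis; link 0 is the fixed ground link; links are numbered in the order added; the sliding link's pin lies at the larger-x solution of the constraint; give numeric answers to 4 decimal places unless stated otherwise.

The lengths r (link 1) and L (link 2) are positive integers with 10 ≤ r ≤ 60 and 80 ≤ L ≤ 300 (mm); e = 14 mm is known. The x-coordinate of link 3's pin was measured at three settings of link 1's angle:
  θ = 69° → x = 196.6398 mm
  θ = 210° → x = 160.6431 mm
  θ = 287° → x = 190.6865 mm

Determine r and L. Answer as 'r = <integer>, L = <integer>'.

constraint per measurement: (x − r cos θ)² + (r sin θ − e)² = L²
subtracting the θ₁ and θ₂ equations cancels the r² and L² terms:
r = (x₁² − x₂²) / (2[(x₁cos θ₁ + e sin θ₁) − (x₂cos θ₂ + e sin θ₂)]) = 28.0000 → r = 28
L² = (x₁ − r cos θ₁)² + (r sin θ₁ − e)² = 34968.9974 → L = 187.0000 → L = 187
check at θ₃=287°: x = 190.6865 (printed 190.6865) ✓

r = 28, L = 187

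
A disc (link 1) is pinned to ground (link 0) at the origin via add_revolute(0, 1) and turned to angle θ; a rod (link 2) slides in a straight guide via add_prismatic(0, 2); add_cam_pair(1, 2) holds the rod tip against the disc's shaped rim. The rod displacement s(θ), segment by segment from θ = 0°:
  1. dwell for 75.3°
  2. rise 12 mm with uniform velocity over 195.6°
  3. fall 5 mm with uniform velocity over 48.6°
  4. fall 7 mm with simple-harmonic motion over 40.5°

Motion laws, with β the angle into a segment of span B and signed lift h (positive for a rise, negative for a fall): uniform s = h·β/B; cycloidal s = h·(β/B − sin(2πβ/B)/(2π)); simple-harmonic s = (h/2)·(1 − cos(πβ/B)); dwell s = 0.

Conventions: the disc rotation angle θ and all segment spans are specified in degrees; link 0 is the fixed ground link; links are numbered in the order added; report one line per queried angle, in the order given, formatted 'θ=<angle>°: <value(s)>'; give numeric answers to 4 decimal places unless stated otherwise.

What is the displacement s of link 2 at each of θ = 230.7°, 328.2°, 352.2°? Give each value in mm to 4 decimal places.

segment 1 (0° to 75.3°, dwell): s unchanged at 0.0000
θ = 230.7° falls in segment 2 (75.3° to 270.9°, uniform, h = 12): β = 230.7 − 75.3 = 155.4°, B = 195.6°; Δs = 12·155.4/195.6 = 9.5337; s = 0.0000 + 9.5337 = 9.5337
segment 2 (75.3° to 270.9°, uniform, h = 12) is passed completely: s = 0.0000 + (12) = 12.0000
segment 3 (270.9° to 319.5°, uniform, h = -5) is passed completely: s = 12.0000 + (-5) = 7.0000
θ = 328.2° falls in segment 4 (319.5° to 360°, simple-harmonic, h = -7): β = 328.2 − 319.5 = 8.7°, B = 40.5°; Δs = -7/2·(1 − cos(π·0.2148)) = -0.7672; s = 7.0000 − 0.7672 = 6.2328
θ = 352.2° falls in segment 4 (319.5° to 360°, simple-harmonic, h = -7): β = 352.2 − 319.5 = 32.7°, B = 40.5°; Δs = -7/2·(1 − cos(π·0.8074)) = -6.3787; s = 7.0000 − 6.3787 = 0.6213

θ=230.7°: 9.5337
θ=328.2°: 6.2328
θ=352.2°: 0.6213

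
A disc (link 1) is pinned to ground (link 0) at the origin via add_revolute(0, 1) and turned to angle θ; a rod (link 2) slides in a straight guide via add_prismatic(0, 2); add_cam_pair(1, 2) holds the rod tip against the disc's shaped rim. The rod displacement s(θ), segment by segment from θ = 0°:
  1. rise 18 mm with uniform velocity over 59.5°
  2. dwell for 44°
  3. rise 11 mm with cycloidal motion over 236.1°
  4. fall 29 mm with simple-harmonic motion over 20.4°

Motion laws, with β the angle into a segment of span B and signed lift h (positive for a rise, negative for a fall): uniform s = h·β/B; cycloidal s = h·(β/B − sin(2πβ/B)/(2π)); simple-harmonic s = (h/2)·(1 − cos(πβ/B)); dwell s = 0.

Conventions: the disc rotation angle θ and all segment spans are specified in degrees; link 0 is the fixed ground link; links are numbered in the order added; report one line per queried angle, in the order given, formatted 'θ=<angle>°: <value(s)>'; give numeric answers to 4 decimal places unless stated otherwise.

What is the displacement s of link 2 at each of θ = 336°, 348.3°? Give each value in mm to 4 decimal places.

segment 1 (0° to 59.5°, uniform, h = 18) is passed completely: s = 0.0000 + (18) = 18.0000
segment 2 (59.5° to 103.5°, dwell): s unchanged at 18.0000
θ = 336° falls in segment 3 (103.5° to 339.6°, cycloidal, h = 11): β = 336 − 103.5 = 232.5°, B = 236.1°; Δs = 11·(0.9848 − sin(2π·0.9848)/(2π)) = 10.9997; s = 18.0000 + 10.9997 = 28.9997
segment 3 (103.5° to 339.6°, cycloidal, h = 11) is passed completely: s = 18.0000 + (11) = 29.0000
θ = 348.3° falls in segment 4 (339.6° to 360°, simple-harmonic, h = -29): β = 348.3 − 339.6 = 8.7°, B = 20.4°; Δs = -29/2·(1 − cos(π·0.4265)) = -11.1802; s = 29.0000 − 11.1802 = 17.8198

θ=336°: 28.9997
θ=348.3°: 17.8198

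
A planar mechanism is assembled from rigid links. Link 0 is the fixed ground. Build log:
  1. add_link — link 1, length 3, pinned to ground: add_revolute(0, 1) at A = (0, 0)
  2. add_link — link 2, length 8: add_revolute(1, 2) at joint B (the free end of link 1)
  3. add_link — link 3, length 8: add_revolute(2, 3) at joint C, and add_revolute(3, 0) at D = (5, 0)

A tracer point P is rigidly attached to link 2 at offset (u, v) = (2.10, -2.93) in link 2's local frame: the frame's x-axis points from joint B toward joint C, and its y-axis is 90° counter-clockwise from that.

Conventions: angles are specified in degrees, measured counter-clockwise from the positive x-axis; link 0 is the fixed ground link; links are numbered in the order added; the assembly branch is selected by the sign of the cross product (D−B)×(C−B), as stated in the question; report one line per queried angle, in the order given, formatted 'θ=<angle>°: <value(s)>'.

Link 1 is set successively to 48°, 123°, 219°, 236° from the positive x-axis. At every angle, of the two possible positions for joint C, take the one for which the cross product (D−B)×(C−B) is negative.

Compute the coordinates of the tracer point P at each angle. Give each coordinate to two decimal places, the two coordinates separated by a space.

A=(0,0), D=(5.00,0)
θ=48°: B = A + 3.00·(cos48°, sin48°) = (2.0074, 2.2294)
θ=48°: |BD| = 3.7318
θ=48°: circle(B,8.00) ∩ circle(D,8.00): a=1.8659, h=7.7794
θ=48°:   candidates: C₊=(8.1512,7.3532) cross=29.031; C₋=(-1.1439,-5.1238) cross=-29.031
θ=48°:   branch - wants cross < 0 → take C=(-1.1439,-5.1238) (cross=-29.031)
θ=48°: ex = (C−B)/|BC| = (-0.3939,-0.9192); ey = (0.9192,-0.3939)
θ=48°: P = B + 2.10·ex + -2.93·ey = (-1.5129,1.4534)
θ=123°: B = A + 3.00·(cos123°, sin123°) = (-1.6339, 2.5160)
θ=123°: |BD| = 7.0950
θ=123°: circle(B,8.00) ∩ circle(D,8.00): a=3.5475, h=7.1704
θ=123°:   candidates: C₊=(4.2258,7.9625) cross=50.874; C₋=(-0.8597,-5.4464) cross=-50.874
θ=123°:   branch - wants cross < 0 → take C=(-0.8597,-5.4464) (cross=-50.874)
θ=123°: ex = (C−B)/|BC| = (0.0968,-0.9953); ey = (0.9953,0.0968)
θ=123°: P = B + 2.10·ex + -2.93·ey = (-4.3469,0.1423)
θ=219°: B = A + 3.00·(cos219°, sin219°) = (-2.3314, -1.8880)
θ=219°: |BD| = 7.5706
θ=219°: circle(B,8.00) ∩ circle(D,8.00): a=3.7853, h=7.0478
θ=219°:   candidates: C₊=(-0.4233,5.8811) cross=53.356; C₋=(3.0919,-7.7691) cross=-53.356
θ=219°:   branch - wants cross < 0 → take C=(3.0919,-7.7691) (cross=-53.356)
θ=219°: ex = (C−B)/|BC| = (0.6779,-0.7351); ey = (0.7351,0.6779)
θ=219°: P = B + 2.10·ex + -2.93·ey = (-3.0618,-5.4180)
θ=236°: B = A + 3.00·(cos236°, sin236°) = (-1.6776, -2.4871)
θ=236°: |BD| = 7.1257
θ=236°: circle(B,8.00) ∩ circle(D,8.00): a=3.5629, h=7.1628
θ=236°:   candidates: C₊=(-0.8389,5.4688) cross=51.040; C₋=(4.1613,-7.9559) cross=-51.040
θ=236°:   branch - wants cross < 0 → take C=(4.1613,-7.9559) (cross=-51.040)
θ=236°: ex = (C−B)/|BC| = (0.7299,-0.6836); ey = (0.6836,0.7299)
θ=236°: P = B + 2.10·ex + -2.93·ey = (-2.1478,-6.0612)

θ=48°: -1.51 1.45
θ=123°: -4.35 0.14
θ=219°: -3.06 -5.42
θ=236°: -2.15 -6.06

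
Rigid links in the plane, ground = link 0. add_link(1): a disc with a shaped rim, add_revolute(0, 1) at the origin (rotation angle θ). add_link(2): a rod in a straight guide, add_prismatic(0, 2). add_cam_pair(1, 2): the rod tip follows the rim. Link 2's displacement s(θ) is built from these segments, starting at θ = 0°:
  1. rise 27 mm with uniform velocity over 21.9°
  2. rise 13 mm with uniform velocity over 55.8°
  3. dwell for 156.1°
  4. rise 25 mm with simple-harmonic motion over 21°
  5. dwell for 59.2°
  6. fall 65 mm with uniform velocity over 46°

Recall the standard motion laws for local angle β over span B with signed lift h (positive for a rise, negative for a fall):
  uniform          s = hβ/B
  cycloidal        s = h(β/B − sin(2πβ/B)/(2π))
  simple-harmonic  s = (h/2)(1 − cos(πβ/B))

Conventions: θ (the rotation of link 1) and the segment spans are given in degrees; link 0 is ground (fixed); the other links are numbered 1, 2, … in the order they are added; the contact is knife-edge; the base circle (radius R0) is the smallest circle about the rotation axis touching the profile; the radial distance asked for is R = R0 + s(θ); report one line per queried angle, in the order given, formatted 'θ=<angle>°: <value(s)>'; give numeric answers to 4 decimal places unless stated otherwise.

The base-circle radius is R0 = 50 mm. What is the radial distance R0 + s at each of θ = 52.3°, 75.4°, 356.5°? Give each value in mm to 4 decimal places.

segment 1 (0° to 21.9°, uniform, h = 27) is passed completely: s = 0.0000 + (27) = 27.0000
θ = 52.3° falls in segment 2 (21.9° to 77.7°, uniform, h = 13): β = 52.3 − 21.9 = 30.4°, B = 55.8°; Δs = 13·30.4/55.8 = 7.0824; s = 27.0000 + 7.0824 = 34.0824
θ = 75.4° falls in segment 2 (21.9° to 77.7°, uniform, h = 13): β = 75.4 − 21.9 = 53.5°, B = 55.8°; Δs = 13·53.5/55.8 = 12.4642; s = 27.0000 + 12.4642 = 39.4642
segment 2 (21.9° to 77.7°, uniform, h = 13) is passed completely: s = 27.0000 + (13) = 40.0000
segment 3 (77.7° to 233.8°, dwell): s unchanged at 40.0000
segment 4 (233.8° to 254.8°, simple-harmonic, h = 25) is passed completely: s = 40.0000 + (25) = 65.0000
segment 5 (254.8° to 314°, dwell): s unchanged at 65.0000
θ = 356.5° falls in segment 6 (314° to 360°, uniform, h = -65): β = 356.5 − 314 = 42.5°, B = 46°; Δs = -65·42.5/46 = -60.0543; s = 65.0000 − 60.0543 = 4.9457
θ=52.3°: R = R0 + s = 50 + 34.0824 = 84.0824
θ=75.4°: R = R0 + s = 50 + 39.4642 = 89.4642
θ=356.5°: R = R0 + s = 50 + 4.9457 = 54.9457

θ=52.3°: 84.0824
θ=75.4°: 89.4642
θ=356.5°: 54.9457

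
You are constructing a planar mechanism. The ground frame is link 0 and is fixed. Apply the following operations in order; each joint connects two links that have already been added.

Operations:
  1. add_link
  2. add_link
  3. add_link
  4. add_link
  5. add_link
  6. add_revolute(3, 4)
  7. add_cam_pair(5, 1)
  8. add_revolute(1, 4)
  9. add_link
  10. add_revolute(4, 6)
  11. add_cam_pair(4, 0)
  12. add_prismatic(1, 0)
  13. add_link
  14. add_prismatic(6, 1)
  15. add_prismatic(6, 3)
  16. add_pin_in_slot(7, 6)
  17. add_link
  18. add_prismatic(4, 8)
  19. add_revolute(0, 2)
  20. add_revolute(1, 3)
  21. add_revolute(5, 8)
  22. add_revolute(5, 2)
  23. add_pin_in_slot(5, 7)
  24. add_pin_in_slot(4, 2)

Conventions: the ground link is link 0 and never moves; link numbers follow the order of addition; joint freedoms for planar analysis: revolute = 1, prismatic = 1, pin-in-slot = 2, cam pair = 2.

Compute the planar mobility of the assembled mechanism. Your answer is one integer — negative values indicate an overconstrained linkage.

link 0 = ground. State L|J1|J2 = 1|0|0
+link1  2|0|0
+link2  3|0|0
+link3  4|0|0
+link4  5|0|0
+link5  6|0|0
R(3,4) f=1→J1  6|1|0
C(5,1) f=2→J2  6|1|1
R(1,4) f=1→J1  6|2|1
+link6  7|2|1
R(4,6) f=1→J1  7|3|1
C(4,0) f=2→J2  7|3|2
P(1,0) f=1→J1  7|4|2
+link7  8|4|2
P(6,1) f=1→J1  8|5|2
P(6,3) f=1→J1  8|6|2
PS(7,6) f=2→J2  8|6|3
+link8  9|6|3
P(4,8) f=1→J1  9|7|3
R(0,2) f=1→J1  9|8|3
R(1,3) f=1→J1  9|9|3
R(5,8) f=1→J1  9|10|3
R(5,2) f=1→J1  9|11|3
PS(5,7) f=2→J2  9|11|4
PS(4,2) f=2→J2  9|11|5
M = 3(9−1)−2·11−5 = 24−22−5 = -3

M = -3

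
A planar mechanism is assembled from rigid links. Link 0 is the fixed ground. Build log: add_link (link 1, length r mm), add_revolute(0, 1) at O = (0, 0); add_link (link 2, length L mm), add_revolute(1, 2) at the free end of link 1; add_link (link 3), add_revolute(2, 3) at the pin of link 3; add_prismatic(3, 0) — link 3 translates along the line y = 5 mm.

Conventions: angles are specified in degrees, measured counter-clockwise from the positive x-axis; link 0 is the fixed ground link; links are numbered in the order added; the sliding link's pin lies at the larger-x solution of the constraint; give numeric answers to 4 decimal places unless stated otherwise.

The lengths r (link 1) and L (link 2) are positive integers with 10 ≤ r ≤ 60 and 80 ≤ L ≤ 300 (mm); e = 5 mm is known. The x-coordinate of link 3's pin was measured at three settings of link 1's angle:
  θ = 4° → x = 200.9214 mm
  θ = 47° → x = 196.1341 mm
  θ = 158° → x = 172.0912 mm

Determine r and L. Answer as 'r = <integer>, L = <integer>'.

constraint per measurement: (x − r cos θ)² + (r sin θ − e)² = L²
subtracting the θ₁ and θ₂ equations cancels the r² and L² terms:
r = (x₁² − x₂²) / (2[(x₁cos θ₁ + e sin θ₁) − (x₂cos θ₂ + e sin θ₂)]) = 15.0000 → r = 15
L² = (x₁ − r cos θ₁)² + (r sin θ₁ − e)² = 34595.9865 → L = 186.0000 → L = 186
check at θ₃=158°: x = 172.0912 (printed 172.0912) ✓

r = 15, L = 186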